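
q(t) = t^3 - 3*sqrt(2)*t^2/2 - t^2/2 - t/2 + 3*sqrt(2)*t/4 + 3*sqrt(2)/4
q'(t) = 3*t^2 - 3*sqrt(2)*t - t - 1/2 + 3*sqrt(2)/4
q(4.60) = 45.51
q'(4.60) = 39.92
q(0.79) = 0.36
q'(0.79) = -1.71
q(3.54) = 14.56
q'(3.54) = 19.60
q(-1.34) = -6.80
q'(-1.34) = 12.97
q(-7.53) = -578.75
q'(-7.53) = 210.14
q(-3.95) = -103.68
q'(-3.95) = 68.08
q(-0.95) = -2.70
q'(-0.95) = 8.25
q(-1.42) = -7.88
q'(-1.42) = 14.05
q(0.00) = 1.06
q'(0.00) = 0.56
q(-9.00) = -945.31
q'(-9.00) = 290.74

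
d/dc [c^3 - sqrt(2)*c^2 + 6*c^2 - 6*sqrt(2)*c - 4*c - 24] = 3*c^2 - 2*sqrt(2)*c + 12*c - 6*sqrt(2) - 4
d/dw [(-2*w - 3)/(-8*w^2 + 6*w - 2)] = (-8*w^2 - 24*w + 11)/(2*(16*w^4 - 24*w^3 + 17*w^2 - 6*w + 1))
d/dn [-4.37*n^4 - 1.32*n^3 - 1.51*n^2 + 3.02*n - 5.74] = -17.48*n^3 - 3.96*n^2 - 3.02*n + 3.02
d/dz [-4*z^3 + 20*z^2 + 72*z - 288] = -12*z^2 + 40*z + 72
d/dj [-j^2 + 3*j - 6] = 3 - 2*j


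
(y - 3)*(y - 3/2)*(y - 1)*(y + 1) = y^4 - 9*y^3/2 + 7*y^2/2 + 9*y/2 - 9/2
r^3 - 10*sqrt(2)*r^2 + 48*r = r*(r - 6*sqrt(2))*(r - 4*sqrt(2))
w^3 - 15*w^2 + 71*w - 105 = (w - 7)*(w - 5)*(w - 3)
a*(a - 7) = a^2 - 7*a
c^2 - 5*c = c*(c - 5)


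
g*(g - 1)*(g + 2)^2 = g^4 + 3*g^3 - 4*g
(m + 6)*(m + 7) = m^2 + 13*m + 42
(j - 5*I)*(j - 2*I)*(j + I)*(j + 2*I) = j^4 - 4*I*j^3 + 9*j^2 - 16*I*j + 20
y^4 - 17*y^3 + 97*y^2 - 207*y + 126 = (y - 7)*(y - 6)*(y - 3)*(y - 1)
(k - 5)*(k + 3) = k^2 - 2*k - 15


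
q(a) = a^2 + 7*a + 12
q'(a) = 2*a + 7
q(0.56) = 16.23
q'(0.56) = 8.12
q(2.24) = 32.70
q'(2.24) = 11.48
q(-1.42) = 4.08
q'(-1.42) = 4.16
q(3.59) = 50.02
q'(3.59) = 14.18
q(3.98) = 55.70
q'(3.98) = 14.96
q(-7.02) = 12.14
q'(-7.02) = -7.04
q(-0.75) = 7.31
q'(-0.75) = 5.50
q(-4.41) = 0.58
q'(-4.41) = -1.82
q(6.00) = 90.00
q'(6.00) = 19.00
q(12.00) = 240.00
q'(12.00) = 31.00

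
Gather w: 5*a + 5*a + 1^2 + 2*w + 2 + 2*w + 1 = 10*a + 4*w + 4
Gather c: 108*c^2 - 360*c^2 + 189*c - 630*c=-252*c^2 - 441*c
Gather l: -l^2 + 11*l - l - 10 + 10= -l^2 + 10*l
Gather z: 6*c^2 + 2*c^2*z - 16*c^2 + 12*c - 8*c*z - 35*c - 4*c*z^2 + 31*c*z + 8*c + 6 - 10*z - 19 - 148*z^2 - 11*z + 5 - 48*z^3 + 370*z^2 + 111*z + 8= -10*c^2 - 15*c - 48*z^3 + z^2*(222 - 4*c) + z*(2*c^2 + 23*c + 90)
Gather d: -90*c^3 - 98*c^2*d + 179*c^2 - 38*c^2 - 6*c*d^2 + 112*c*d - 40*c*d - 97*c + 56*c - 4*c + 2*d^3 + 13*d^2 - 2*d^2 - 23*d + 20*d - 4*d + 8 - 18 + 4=-90*c^3 + 141*c^2 - 45*c + 2*d^3 + d^2*(11 - 6*c) + d*(-98*c^2 + 72*c - 7) - 6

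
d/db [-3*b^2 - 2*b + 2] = -6*b - 2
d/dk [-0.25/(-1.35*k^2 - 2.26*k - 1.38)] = (-0.675*k - 0.565)/(1.35*k^2 + 2.26*k + 1.38)^2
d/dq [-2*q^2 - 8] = -4*q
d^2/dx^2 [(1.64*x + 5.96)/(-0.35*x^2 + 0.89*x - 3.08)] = (-(0.7*x - 0.89)*(1.4*x - 1.78)*(1.64*x + 5.96) + (3.444*x + 1.2528)*(0.35*x^2 - 0.89*x + 3.08))/(0.35*x^2 - 0.89*x + 3.08)^3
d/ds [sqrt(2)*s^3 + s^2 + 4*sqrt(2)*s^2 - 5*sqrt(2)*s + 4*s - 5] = 3*sqrt(2)*s^2 + 2*s + 8*sqrt(2)*s - 5*sqrt(2) + 4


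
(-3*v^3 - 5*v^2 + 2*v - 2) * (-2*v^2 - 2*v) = 6*v^5 + 16*v^4 + 6*v^3 + 4*v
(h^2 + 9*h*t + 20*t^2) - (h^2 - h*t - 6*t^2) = 10*h*t + 26*t^2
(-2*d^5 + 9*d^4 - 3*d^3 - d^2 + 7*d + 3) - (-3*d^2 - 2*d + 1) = -2*d^5 + 9*d^4 - 3*d^3 + 2*d^2 + 9*d + 2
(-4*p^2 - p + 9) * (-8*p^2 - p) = 32*p^4 + 12*p^3 - 71*p^2 - 9*p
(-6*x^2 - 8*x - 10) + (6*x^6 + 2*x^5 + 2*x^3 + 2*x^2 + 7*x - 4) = 6*x^6 + 2*x^5 + 2*x^3 - 4*x^2 - x - 14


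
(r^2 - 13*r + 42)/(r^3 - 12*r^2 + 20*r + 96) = (r - 7)/(r^2 - 6*r - 16)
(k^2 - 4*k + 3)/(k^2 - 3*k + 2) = (k - 3)/(k - 2)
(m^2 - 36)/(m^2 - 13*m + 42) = (m + 6)/(m - 7)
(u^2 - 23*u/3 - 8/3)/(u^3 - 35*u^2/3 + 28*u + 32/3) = 1/(u - 4)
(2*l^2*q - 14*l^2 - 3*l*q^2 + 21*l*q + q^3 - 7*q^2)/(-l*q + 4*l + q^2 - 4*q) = (-2*l*q + 14*l + q^2 - 7*q)/(q - 4)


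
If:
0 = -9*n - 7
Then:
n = -7/9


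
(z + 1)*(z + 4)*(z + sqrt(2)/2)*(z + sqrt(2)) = z^4 + 3*sqrt(2)*z^3/2 + 5*z^3 + 5*z^2 + 15*sqrt(2)*z^2/2 + 5*z + 6*sqrt(2)*z + 4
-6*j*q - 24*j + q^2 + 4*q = (-6*j + q)*(q + 4)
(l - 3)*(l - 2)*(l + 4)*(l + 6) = l^4 + 5*l^3 - 20*l^2 - 60*l + 144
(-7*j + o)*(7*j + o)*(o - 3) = -49*j^2*o + 147*j^2 + o^3 - 3*o^2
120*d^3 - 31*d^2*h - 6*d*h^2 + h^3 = (-8*d + h)*(-3*d + h)*(5*d + h)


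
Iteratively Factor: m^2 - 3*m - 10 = (m - 5)*(m + 2)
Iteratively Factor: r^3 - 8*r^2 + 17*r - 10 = (r - 2)*(r^2 - 6*r + 5) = (r - 5)*(r - 2)*(r - 1)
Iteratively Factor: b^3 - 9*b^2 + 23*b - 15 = (b - 1)*(b^2 - 8*b + 15) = (b - 5)*(b - 1)*(b - 3)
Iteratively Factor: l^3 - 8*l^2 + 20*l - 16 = (l - 2)*(l^2 - 6*l + 8) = (l - 2)^2*(l - 4)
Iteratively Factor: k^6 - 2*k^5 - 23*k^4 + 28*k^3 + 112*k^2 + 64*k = (k + 1)*(k^5 - 3*k^4 - 20*k^3 + 48*k^2 + 64*k) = (k - 4)*(k + 1)*(k^4 + k^3 - 16*k^2 - 16*k) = (k - 4)*(k + 1)^2*(k^3 - 16*k) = (k - 4)^2*(k + 1)^2*(k^2 + 4*k) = (k - 4)^2*(k + 1)^2*(k + 4)*(k)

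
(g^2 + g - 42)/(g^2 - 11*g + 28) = (g^2 + g - 42)/(g^2 - 11*g + 28)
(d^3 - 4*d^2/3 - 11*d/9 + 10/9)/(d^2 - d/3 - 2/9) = (3*d^2 - 2*d - 5)/(3*d + 1)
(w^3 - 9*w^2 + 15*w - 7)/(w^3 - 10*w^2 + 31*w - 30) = (w^3 - 9*w^2 + 15*w - 7)/(w^3 - 10*w^2 + 31*w - 30)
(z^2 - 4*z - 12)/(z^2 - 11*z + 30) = (z + 2)/(z - 5)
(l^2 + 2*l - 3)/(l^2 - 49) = (l^2 + 2*l - 3)/(l^2 - 49)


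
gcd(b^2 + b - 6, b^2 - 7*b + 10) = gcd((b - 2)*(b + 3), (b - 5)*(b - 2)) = b - 2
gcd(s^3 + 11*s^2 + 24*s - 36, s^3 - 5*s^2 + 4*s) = s - 1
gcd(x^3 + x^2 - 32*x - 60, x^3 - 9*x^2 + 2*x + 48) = x + 2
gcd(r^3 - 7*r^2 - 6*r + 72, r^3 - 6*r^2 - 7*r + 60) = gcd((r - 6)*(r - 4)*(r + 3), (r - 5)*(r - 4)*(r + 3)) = r^2 - r - 12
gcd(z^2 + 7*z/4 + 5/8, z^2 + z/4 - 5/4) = z + 5/4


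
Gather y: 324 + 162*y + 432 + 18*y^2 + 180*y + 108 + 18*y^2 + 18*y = 36*y^2 + 360*y + 864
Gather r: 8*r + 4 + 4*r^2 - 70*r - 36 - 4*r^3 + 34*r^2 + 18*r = -4*r^3 + 38*r^2 - 44*r - 32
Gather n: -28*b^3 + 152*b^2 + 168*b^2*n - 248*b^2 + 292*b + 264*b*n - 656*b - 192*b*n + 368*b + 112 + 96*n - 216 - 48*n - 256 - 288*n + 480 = -28*b^3 - 96*b^2 + 4*b + n*(168*b^2 + 72*b - 240) + 120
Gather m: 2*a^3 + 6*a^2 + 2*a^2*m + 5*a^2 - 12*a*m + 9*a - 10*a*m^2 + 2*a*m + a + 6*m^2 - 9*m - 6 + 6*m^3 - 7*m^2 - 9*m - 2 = 2*a^3 + 11*a^2 + 10*a + 6*m^3 + m^2*(-10*a - 1) + m*(2*a^2 - 10*a - 18) - 8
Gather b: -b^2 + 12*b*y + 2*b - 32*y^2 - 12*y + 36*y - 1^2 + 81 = -b^2 + b*(12*y + 2) - 32*y^2 + 24*y + 80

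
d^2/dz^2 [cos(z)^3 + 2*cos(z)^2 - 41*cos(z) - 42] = 161*cos(z)/4 - 4*cos(2*z) - 9*cos(3*z)/4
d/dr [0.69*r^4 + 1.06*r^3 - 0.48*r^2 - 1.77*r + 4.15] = 2.76*r^3 + 3.18*r^2 - 0.96*r - 1.77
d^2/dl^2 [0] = 0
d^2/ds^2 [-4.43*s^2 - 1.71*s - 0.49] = -8.86000000000000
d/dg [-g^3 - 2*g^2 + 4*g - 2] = -3*g^2 - 4*g + 4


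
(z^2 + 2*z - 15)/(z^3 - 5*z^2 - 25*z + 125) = (z - 3)/(z^2 - 10*z + 25)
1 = 1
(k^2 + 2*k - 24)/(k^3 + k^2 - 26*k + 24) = 1/(k - 1)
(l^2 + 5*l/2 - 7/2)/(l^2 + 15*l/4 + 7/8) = 4*(l - 1)/(4*l + 1)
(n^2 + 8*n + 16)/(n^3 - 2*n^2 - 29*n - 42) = (n^2 + 8*n + 16)/(n^3 - 2*n^2 - 29*n - 42)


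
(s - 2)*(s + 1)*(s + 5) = s^3 + 4*s^2 - 7*s - 10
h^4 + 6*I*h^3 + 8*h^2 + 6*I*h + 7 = (h - I)^2*(h + I)*(h + 7*I)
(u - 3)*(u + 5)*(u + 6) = u^3 + 8*u^2 - 3*u - 90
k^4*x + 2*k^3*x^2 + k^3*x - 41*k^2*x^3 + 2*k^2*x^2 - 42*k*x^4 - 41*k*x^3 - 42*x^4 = (k - 6*x)*(k + x)*(k + 7*x)*(k*x + x)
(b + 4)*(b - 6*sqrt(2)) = b^2 - 6*sqrt(2)*b + 4*b - 24*sqrt(2)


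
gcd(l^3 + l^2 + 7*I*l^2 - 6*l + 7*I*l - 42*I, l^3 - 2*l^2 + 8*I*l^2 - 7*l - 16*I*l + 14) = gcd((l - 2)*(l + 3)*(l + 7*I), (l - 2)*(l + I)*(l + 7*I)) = l^2 + l*(-2 + 7*I) - 14*I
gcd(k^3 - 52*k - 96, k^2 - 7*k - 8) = k - 8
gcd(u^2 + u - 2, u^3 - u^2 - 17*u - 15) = 1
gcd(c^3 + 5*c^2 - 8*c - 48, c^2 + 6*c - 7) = 1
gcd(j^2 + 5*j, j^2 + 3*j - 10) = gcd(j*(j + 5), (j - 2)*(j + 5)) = j + 5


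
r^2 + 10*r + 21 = (r + 3)*(r + 7)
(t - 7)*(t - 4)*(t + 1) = t^3 - 10*t^2 + 17*t + 28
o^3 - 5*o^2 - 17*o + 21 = (o - 7)*(o - 1)*(o + 3)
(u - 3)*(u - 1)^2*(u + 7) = u^4 + 2*u^3 - 28*u^2 + 46*u - 21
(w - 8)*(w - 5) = w^2 - 13*w + 40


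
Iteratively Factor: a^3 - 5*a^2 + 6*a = (a - 3)*(a^2 - 2*a) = (a - 3)*(a - 2)*(a)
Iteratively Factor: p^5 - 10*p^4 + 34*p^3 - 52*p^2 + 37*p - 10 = (p - 2)*(p^4 - 8*p^3 + 18*p^2 - 16*p + 5) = (p - 2)*(p - 1)*(p^3 - 7*p^2 + 11*p - 5) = (p - 2)*(p - 1)^2*(p^2 - 6*p + 5) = (p - 2)*(p - 1)^3*(p - 5)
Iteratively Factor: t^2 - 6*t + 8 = (t - 2)*(t - 4)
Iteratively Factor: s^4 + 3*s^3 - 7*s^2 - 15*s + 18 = (s + 3)*(s^3 - 7*s + 6) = (s - 2)*(s + 3)*(s^2 + 2*s - 3) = (s - 2)*(s + 3)^2*(s - 1)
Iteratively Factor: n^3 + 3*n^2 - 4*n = (n - 1)*(n^2 + 4*n) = (n - 1)*(n + 4)*(n)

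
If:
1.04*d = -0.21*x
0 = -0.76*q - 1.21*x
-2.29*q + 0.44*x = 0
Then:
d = 0.00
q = 0.00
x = 0.00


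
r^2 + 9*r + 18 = (r + 3)*(r + 6)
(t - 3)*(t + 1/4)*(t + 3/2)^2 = t^4 + t^3/4 - 27*t^2/4 - 135*t/16 - 27/16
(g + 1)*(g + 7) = g^2 + 8*g + 7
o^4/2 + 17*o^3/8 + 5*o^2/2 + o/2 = o*(o/2 + 1)*(o + 1/4)*(o + 2)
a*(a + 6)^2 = a^3 + 12*a^2 + 36*a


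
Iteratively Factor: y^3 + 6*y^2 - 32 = (y - 2)*(y^2 + 8*y + 16) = (y - 2)*(y + 4)*(y + 4)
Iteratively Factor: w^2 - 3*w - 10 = (w + 2)*(w - 5)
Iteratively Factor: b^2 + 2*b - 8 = (b + 4)*(b - 2)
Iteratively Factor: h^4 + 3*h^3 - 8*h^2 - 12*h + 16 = (h + 4)*(h^3 - h^2 - 4*h + 4) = (h - 2)*(h + 4)*(h^2 + h - 2) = (h - 2)*(h - 1)*(h + 4)*(h + 2)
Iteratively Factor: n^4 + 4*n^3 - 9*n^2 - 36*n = (n + 4)*(n^3 - 9*n) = (n + 3)*(n + 4)*(n^2 - 3*n) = n*(n + 3)*(n + 4)*(n - 3)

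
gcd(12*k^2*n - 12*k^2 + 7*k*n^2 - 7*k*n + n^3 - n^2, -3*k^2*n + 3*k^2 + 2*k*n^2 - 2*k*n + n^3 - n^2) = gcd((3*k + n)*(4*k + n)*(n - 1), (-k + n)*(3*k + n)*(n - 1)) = 3*k*n - 3*k + n^2 - n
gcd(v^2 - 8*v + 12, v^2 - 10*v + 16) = v - 2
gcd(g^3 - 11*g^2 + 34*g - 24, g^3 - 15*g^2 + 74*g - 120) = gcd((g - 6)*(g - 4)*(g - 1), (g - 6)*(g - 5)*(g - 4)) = g^2 - 10*g + 24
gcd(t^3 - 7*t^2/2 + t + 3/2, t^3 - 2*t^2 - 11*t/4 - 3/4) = t^2 - 5*t/2 - 3/2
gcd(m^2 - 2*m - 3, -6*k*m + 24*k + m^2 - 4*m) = 1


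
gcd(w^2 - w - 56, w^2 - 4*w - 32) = w - 8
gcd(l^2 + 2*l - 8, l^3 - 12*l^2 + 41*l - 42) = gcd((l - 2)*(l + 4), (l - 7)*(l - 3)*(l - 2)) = l - 2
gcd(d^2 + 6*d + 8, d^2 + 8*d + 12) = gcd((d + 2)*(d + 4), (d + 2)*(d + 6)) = d + 2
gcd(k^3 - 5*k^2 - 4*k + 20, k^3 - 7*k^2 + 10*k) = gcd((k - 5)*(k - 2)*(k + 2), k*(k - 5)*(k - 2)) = k^2 - 7*k + 10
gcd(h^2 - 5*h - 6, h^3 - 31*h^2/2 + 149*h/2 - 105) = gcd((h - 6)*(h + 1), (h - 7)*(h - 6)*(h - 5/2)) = h - 6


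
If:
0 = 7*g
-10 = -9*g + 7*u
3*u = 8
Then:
No Solution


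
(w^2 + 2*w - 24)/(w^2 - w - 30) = (-w^2 - 2*w + 24)/(-w^2 + w + 30)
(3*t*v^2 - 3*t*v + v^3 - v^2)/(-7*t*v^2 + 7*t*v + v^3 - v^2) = (-3*t - v)/(7*t - v)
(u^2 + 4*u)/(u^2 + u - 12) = u/(u - 3)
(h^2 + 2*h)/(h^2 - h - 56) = h*(h + 2)/(h^2 - h - 56)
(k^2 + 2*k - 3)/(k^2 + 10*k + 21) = (k - 1)/(k + 7)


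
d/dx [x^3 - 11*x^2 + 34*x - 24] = 3*x^2 - 22*x + 34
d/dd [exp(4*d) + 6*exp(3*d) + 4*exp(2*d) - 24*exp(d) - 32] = (4*exp(3*d) + 18*exp(2*d) + 8*exp(d) - 24)*exp(d)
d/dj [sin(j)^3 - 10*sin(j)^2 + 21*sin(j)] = (3*sin(j)^2 - 20*sin(j) + 21)*cos(j)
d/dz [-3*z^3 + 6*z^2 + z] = -9*z^2 + 12*z + 1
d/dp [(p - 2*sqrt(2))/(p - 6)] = 2*(-3 + sqrt(2))/(p - 6)^2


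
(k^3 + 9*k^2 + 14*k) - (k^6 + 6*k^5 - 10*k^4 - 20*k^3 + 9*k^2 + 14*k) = -k^6 - 6*k^5 + 10*k^4 + 21*k^3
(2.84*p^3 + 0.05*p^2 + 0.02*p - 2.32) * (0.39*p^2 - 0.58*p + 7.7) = 1.1076*p^5 - 1.6277*p^4 + 21.8468*p^3 - 0.5314*p^2 + 1.4996*p - 17.864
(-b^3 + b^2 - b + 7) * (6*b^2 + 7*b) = -6*b^5 - b^4 + b^3 + 35*b^2 + 49*b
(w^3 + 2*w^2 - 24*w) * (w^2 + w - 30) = w^5 + 3*w^4 - 52*w^3 - 84*w^2 + 720*w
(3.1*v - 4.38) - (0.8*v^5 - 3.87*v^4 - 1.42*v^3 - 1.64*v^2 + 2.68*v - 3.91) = -0.8*v^5 + 3.87*v^4 + 1.42*v^3 + 1.64*v^2 + 0.42*v - 0.47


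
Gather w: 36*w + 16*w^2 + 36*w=16*w^2 + 72*w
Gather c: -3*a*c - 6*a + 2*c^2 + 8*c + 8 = -6*a + 2*c^2 + c*(8 - 3*a) + 8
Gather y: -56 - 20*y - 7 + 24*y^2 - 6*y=24*y^2 - 26*y - 63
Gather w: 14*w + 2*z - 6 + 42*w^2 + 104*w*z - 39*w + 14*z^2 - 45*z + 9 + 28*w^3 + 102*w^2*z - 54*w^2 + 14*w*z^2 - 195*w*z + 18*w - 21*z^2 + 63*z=28*w^3 + w^2*(102*z - 12) + w*(14*z^2 - 91*z - 7) - 7*z^2 + 20*z + 3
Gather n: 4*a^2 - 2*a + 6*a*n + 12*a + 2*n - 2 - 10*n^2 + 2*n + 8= 4*a^2 + 10*a - 10*n^2 + n*(6*a + 4) + 6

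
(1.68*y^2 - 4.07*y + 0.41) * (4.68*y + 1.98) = 7.8624*y^3 - 15.7212*y^2 - 6.1398*y + 0.8118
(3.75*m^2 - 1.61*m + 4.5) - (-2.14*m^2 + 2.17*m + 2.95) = 5.89*m^2 - 3.78*m + 1.55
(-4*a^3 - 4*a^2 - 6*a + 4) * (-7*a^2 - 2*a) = 28*a^5 + 36*a^4 + 50*a^3 - 16*a^2 - 8*a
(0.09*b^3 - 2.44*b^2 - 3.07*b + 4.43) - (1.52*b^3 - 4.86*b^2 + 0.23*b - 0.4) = -1.43*b^3 + 2.42*b^2 - 3.3*b + 4.83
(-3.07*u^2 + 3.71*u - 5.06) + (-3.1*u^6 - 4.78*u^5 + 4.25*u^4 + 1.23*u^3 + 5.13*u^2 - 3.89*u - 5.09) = -3.1*u^6 - 4.78*u^5 + 4.25*u^4 + 1.23*u^3 + 2.06*u^2 - 0.18*u - 10.15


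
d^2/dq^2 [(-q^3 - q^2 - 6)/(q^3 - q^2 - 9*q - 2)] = 2*(-2*q^6 - 27*q^5 - 75*q^4 - 36*q^3 + 96*q^2 - 210*q - 478)/(q^9 - 3*q^8 - 24*q^7 + 47*q^6 + 228*q^5 - 141*q^4 - 825*q^3 - 498*q^2 - 108*q - 8)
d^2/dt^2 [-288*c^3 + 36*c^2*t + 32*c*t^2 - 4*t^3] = 64*c - 24*t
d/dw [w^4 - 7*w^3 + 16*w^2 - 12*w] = 4*w^3 - 21*w^2 + 32*w - 12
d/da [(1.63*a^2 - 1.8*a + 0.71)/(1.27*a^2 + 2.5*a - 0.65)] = (6.361*a^2 - 3.9224*a - 0.605)/(1.6129*a^4 + 6.35*a^3 + 4.599*a^2 - 3.25*a + 0.4225)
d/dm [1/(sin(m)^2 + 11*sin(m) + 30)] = -(2*sin(m) + 11)*cos(m)/(sin(m)^2 + 11*sin(m) + 30)^2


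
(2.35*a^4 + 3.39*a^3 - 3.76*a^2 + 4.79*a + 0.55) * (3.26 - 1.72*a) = -4.042*a^5 + 1.8302*a^4 + 17.5186*a^3 - 20.4964*a^2 + 14.6694*a + 1.793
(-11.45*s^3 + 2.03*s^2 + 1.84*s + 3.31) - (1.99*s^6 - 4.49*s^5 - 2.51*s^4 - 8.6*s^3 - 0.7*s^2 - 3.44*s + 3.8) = -1.99*s^6 + 4.49*s^5 + 2.51*s^4 - 2.85*s^3 + 2.73*s^2 + 5.28*s - 0.49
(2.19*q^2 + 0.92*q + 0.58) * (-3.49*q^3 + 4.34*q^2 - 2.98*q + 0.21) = -7.6431*q^5 + 6.2938*q^4 - 4.5576*q^3 + 0.2355*q^2 - 1.5352*q + 0.1218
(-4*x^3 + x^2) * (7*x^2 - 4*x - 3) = -28*x^5 + 23*x^4 + 8*x^3 - 3*x^2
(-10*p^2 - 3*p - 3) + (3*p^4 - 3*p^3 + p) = 3*p^4 - 3*p^3 - 10*p^2 - 2*p - 3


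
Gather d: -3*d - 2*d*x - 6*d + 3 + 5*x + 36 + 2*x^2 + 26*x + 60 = d*(-2*x - 9) + 2*x^2 + 31*x + 99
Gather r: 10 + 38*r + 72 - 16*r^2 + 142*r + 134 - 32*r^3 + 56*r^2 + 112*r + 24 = -32*r^3 + 40*r^2 + 292*r + 240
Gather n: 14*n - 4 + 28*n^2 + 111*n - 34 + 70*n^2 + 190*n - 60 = 98*n^2 + 315*n - 98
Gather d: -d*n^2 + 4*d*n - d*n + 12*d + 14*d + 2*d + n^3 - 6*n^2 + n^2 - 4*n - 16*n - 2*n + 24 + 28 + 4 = d*(-n^2 + 3*n + 28) + n^3 - 5*n^2 - 22*n + 56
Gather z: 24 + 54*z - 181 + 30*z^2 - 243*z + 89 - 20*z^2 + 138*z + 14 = 10*z^2 - 51*z - 54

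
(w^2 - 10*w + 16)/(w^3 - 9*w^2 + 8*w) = (w - 2)/(w*(w - 1))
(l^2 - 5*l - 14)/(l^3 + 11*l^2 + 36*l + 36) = (l - 7)/(l^2 + 9*l + 18)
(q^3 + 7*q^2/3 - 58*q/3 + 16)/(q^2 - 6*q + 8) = (3*q^3 + 7*q^2 - 58*q + 48)/(3*(q^2 - 6*q + 8))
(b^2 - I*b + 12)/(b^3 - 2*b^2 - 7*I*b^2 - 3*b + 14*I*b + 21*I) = (b^2 - I*b + 12)/(b^3 - b^2*(2 + 7*I) + b*(-3 + 14*I) + 21*I)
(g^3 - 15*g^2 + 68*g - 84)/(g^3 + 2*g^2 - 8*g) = (g^2 - 13*g + 42)/(g*(g + 4))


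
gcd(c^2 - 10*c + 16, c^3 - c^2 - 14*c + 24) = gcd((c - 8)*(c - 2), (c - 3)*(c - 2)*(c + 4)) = c - 2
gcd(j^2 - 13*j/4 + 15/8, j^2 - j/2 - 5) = j - 5/2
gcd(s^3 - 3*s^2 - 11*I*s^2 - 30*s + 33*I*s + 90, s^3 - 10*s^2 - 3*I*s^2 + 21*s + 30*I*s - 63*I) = s - 3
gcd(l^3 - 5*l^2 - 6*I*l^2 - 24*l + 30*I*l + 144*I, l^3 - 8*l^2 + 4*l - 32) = l - 8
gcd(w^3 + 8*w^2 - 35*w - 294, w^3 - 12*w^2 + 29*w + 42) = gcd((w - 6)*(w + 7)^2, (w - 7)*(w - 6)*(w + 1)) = w - 6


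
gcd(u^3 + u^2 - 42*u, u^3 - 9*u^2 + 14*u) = u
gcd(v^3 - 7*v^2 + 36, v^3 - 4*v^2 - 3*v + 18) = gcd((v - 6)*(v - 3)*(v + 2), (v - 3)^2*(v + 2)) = v^2 - v - 6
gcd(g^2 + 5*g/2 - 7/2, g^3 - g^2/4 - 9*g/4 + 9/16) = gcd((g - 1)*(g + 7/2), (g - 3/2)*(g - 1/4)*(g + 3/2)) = 1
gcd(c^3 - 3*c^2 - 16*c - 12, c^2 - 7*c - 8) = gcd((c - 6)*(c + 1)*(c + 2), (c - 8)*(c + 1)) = c + 1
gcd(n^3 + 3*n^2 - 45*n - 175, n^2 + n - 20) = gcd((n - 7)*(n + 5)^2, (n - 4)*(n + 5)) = n + 5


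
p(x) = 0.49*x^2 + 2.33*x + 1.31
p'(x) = 0.98*x + 2.33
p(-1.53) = -1.11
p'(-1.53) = 0.83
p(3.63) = 16.22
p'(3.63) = 5.89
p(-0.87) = -0.35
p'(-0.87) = 1.48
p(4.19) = 19.68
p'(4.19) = 6.44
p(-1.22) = -0.80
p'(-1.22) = 1.13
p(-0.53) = 0.21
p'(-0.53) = 1.81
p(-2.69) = -1.41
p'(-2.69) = -0.31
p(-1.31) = -0.90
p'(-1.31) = 1.05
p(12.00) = 99.83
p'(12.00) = 14.09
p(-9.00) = 20.03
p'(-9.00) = -6.49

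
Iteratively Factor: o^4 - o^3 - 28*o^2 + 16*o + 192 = (o + 3)*(o^3 - 4*o^2 - 16*o + 64) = (o + 3)*(o + 4)*(o^2 - 8*o + 16) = (o - 4)*(o + 3)*(o + 4)*(o - 4)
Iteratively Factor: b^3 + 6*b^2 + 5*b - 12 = (b - 1)*(b^2 + 7*b + 12) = (b - 1)*(b + 3)*(b + 4)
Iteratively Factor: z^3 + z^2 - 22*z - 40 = (z - 5)*(z^2 + 6*z + 8) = (z - 5)*(z + 2)*(z + 4)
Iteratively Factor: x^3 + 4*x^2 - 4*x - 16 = (x + 4)*(x^2 - 4) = (x + 2)*(x + 4)*(x - 2)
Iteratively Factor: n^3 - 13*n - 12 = (n + 1)*(n^2 - n - 12) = (n + 1)*(n + 3)*(n - 4)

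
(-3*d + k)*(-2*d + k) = 6*d^2 - 5*d*k + k^2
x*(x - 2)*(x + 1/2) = x^3 - 3*x^2/2 - x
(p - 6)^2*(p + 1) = p^3 - 11*p^2 + 24*p + 36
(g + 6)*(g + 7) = g^2 + 13*g + 42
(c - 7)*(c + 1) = c^2 - 6*c - 7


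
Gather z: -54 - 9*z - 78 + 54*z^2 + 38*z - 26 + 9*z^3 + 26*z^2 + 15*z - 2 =9*z^3 + 80*z^2 + 44*z - 160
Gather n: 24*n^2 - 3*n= 24*n^2 - 3*n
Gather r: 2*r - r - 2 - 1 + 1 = r - 2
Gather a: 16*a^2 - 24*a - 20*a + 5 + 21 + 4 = 16*a^2 - 44*a + 30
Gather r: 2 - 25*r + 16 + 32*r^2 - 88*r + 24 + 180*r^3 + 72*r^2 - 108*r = 180*r^3 + 104*r^2 - 221*r + 42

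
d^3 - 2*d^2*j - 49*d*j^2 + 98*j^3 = (d - 7*j)*(d - 2*j)*(d + 7*j)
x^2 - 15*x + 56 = (x - 8)*(x - 7)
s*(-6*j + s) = -6*j*s + s^2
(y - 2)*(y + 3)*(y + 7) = y^3 + 8*y^2 + y - 42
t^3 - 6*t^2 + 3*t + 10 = (t - 5)*(t - 2)*(t + 1)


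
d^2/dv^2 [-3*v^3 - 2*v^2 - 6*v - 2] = -18*v - 4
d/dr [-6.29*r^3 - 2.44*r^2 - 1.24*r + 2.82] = -18.87*r^2 - 4.88*r - 1.24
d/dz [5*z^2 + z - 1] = 10*z + 1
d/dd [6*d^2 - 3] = 12*d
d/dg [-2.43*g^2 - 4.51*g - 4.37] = -4.86*g - 4.51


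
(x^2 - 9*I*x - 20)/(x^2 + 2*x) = (x^2 - 9*I*x - 20)/(x*(x + 2))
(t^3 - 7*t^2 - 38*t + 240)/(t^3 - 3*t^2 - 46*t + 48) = (t - 5)/(t - 1)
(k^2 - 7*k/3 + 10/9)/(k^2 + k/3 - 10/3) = (k - 2/3)/(k + 2)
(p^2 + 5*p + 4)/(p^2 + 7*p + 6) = (p + 4)/(p + 6)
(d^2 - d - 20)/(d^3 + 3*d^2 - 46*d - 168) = (d - 5)/(d^2 - d - 42)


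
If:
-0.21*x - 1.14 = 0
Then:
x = -5.43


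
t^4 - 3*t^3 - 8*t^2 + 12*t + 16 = (t - 4)*(t - 2)*(t + 1)*(t + 2)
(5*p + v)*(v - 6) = 5*p*v - 30*p + v^2 - 6*v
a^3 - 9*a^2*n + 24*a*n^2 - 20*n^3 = (a - 5*n)*(a - 2*n)^2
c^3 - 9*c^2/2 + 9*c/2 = c*(c - 3)*(c - 3/2)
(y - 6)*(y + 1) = y^2 - 5*y - 6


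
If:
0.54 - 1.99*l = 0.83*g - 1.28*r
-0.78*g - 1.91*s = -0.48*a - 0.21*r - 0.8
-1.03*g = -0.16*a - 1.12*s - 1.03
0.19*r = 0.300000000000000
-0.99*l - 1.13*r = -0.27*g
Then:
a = 11.25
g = 4.48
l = -0.58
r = 1.58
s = 1.59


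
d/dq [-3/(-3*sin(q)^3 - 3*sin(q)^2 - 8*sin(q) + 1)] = 3*(-6*sin(q) + 9*cos(q)^2 - 17)*cos(q)/(3*sin(q)^3 + 3*sin(q)^2 + 8*sin(q) - 1)^2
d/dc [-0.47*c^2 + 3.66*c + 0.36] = 3.66 - 0.94*c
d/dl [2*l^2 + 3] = 4*l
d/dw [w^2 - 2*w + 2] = 2*w - 2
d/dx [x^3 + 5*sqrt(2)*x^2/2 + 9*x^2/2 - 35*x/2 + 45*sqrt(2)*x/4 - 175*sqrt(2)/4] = 3*x^2 + 5*sqrt(2)*x + 9*x - 35/2 + 45*sqrt(2)/4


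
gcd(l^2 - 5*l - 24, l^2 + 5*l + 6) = l + 3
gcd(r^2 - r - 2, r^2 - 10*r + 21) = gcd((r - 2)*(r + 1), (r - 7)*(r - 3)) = 1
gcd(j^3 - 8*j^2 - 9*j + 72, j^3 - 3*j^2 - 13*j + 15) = j + 3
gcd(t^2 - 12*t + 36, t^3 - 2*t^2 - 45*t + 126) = t - 6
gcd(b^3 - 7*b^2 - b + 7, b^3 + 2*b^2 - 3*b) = b - 1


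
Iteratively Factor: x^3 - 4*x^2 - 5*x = (x - 5)*(x^2 + x) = x*(x - 5)*(x + 1)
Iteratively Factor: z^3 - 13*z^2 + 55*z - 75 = (z - 5)*(z^2 - 8*z + 15) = (z - 5)^2*(z - 3)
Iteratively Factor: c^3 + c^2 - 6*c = (c)*(c^2 + c - 6) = c*(c - 2)*(c + 3)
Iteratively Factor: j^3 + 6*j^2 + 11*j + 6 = (j + 1)*(j^2 + 5*j + 6) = (j + 1)*(j + 3)*(j + 2)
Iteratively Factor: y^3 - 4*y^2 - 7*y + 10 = (y - 5)*(y^2 + y - 2) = (y - 5)*(y - 1)*(y + 2)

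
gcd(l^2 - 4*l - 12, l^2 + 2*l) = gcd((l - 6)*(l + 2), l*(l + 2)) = l + 2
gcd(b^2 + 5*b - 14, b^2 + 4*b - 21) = b + 7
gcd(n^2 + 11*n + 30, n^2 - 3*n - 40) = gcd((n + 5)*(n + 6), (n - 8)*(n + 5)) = n + 5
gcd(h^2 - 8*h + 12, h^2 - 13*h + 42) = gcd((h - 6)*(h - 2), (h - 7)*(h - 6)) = h - 6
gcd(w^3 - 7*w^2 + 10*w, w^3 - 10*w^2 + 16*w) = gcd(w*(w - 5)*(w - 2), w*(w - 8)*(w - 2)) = w^2 - 2*w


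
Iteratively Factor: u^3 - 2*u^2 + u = (u - 1)*(u^2 - u) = (u - 1)^2*(u)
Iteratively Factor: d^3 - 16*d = (d)*(d^2 - 16) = d*(d - 4)*(d + 4)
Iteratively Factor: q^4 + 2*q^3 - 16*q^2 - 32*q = (q)*(q^3 + 2*q^2 - 16*q - 32) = q*(q + 2)*(q^2 - 16) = q*(q - 4)*(q + 2)*(q + 4)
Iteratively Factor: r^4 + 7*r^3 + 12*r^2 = (r + 4)*(r^3 + 3*r^2) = r*(r + 4)*(r^2 + 3*r) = r^2*(r + 4)*(r + 3)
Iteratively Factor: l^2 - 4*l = (l)*(l - 4)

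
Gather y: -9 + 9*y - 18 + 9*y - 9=18*y - 36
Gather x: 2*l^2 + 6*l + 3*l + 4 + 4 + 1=2*l^2 + 9*l + 9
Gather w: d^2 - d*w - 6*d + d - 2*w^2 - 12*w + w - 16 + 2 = d^2 - 5*d - 2*w^2 + w*(-d - 11) - 14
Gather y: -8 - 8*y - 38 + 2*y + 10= -6*y - 36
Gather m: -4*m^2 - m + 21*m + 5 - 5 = -4*m^2 + 20*m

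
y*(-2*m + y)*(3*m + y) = -6*m^2*y + m*y^2 + y^3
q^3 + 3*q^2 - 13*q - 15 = (q - 3)*(q + 1)*(q + 5)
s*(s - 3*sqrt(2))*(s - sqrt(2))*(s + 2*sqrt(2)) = s^4 - 2*sqrt(2)*s^3 - 10*s^2 + 12*sqrt(2)*s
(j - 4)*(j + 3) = j^2 - j - 12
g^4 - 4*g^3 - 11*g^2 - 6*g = g*(g - 6)*(g + 1)^2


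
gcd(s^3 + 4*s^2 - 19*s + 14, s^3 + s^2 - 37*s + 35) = s^2 + 6*s - 7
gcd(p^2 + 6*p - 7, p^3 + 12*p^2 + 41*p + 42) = p + 7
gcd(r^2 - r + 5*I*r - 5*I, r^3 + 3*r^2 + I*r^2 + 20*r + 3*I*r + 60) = r + 5*I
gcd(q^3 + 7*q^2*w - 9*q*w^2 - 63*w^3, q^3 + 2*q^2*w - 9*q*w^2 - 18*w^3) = q^2 - 9*w^2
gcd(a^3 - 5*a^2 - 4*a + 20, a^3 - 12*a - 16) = a + 2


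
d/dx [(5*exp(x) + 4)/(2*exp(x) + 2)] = 1/(8*cosh(x/2)^2)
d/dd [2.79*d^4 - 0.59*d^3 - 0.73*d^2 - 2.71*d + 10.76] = 11.16*d^3 - 1.77*d^2 - 1.46*d - 2.71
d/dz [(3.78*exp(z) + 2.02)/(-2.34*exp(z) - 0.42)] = 3.1392*exp(z)/(2.34*exp(z) + 0.42)^2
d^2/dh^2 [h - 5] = 0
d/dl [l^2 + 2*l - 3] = 2*l + 2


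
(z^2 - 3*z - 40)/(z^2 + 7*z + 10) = (z - 8)/(z + 2)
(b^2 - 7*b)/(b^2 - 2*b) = (b - 7)/(b - 2)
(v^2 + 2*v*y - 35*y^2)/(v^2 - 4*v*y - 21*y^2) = (-v^2 - 2*v*y + 35*y^2)/(-v^2 + 4*v*y + 21*y^2)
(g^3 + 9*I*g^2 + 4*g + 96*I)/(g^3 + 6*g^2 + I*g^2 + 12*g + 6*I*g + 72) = (g + 8*I)/(g + 6)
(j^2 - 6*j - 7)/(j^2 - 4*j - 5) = (j - 7)/(j - 5)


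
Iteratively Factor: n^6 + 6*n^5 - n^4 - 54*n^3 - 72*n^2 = (n)*(n^5 + 6*n^4 - n^3 - 54*n^2 - 72*n) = n*(n - 3)*(n^4 + 9*n^3 + 26*n^2 + 24*n) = n*(n - 3)*(n + 3)*(n^3 + 6*n^2 + 8*n) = n*(n - 3)*(n + 2)*(n + 3)*(n^2 + 4*n) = n*(n - 3)*(n + 2)*(n + 3)*(n + 4)*(n)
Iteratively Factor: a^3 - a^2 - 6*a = (a)*(a^2 - a - 6) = a*(a - 3)*(a + 2)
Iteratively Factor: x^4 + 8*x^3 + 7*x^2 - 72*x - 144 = (x - 3)*(x^3 + 11*x^2 + 40*x + 48) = (x - 3)*(x + 4)*(x^2 + 7*x + 12) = (x - 3)*(x + 3)*(x + 4)*(x + 4)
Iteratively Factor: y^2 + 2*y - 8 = (y + 4)*(y - 2)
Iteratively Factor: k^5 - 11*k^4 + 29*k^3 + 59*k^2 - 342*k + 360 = (k - 3)*(k^4 - 8*k^3 + 5*k^2 + 74*k - 120) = (k - 5)*(k - 3)*(k^3 - 3*k^2 - 10*k + 24) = (k - 5)*(k - 4)*(k - 3)*(k^2 + k - 6) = (k - 5)*(k - 4)*(k - 3)*(k + 3)*(k - 2)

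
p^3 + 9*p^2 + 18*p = p*(p + 3)*(p + 6)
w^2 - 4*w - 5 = (w - 5)*(w + 1)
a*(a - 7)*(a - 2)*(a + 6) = a^4 - 3*a^3 - 40*a^2 + 84*a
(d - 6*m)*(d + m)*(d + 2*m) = d^3 - 3*d^2*m - 16*d*m^2 - 12*m^3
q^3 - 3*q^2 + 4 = (q - 2)^2*(q + 1)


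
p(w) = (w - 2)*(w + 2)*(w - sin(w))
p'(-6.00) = 76.63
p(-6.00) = -200.94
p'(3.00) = 27.10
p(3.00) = 14.29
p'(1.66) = 0.85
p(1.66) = -0.83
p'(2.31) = 9.49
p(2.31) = 2.10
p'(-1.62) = 0.57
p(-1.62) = 0.85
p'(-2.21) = 7.63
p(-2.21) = -1.24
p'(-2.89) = 23.83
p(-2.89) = -11.49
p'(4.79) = 72.91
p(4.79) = 109.63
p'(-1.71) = 1.24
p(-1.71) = 0.77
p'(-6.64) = 86.07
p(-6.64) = -252.19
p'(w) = (1 - cos(w))*(w - 2)*(w + 2) + (w - 2)*(w - sin(w)) + (w + 2)*(w - sin(w))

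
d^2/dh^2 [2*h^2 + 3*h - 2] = 4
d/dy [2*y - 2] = 2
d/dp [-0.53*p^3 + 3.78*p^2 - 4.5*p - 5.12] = -1.59*p^2 + 7.56*p - 4.5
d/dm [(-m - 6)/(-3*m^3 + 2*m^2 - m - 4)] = (3*m^3 - 2*m^2 + m - (m + 6)*(9*m^2 - 4*m + 1) + 4)/(3*m^3 - 2*m^2 + m + 4)^2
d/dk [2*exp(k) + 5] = 2*exp(k)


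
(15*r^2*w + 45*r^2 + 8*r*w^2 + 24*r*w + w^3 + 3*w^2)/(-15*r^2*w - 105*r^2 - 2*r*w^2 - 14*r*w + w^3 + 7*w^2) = (-5*r*w - 15*r - w^2 - 3*w)/(5*r*w + 35*r - w^2 - 7*w)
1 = 1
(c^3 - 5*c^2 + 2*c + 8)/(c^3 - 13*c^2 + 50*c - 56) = (c + 1)/(c - 7)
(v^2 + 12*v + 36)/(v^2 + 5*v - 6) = (v + 6)/(v - 1)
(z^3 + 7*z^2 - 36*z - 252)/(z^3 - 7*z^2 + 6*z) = (z^2 + 13*z + 42)/(z*(z - 1))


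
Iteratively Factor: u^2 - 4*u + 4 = (u - 2)*(u - 2)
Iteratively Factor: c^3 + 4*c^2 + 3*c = (c + 3)*(c^2 + c) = c*(c + 3)*(c + 1)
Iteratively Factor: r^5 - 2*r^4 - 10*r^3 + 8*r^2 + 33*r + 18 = (r - 3)*(r^4 + r^3 - 7*r^2 - 13*r - 6) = (r - 3)^2*(r^3 + 4*r^2 + 5*r + 2) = (r - 3)^2*(r + 2)*(r^2 + 2*r + 1) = (r - 3)^2*(r + 1)*(r + 2)*(r + 1)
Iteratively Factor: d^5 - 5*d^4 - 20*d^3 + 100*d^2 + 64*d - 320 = (d - 2)*(d^4 - 3*d^3 - 26*d^2 + 48*d + 160) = (d - 5)*(d - 2)*(d^3 + 2*d^2 - 16*d - 32) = (d - 5)*(d - 4)*(d - 2)*(d^2 + 6*d + 8) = (d - 5)*(d - 4)*(d - 2)*(d + 2)*(d + 4)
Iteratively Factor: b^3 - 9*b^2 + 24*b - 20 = (b - 2)*(b^2 - 7*b + 10) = (b - 5)*(b - 2)*(b - 2)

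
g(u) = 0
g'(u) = 0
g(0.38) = 0.00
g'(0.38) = 0.00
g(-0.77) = 0.00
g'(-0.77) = 0.00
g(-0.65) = 0.00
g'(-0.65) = 0.00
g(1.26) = 0.00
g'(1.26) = 0.00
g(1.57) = 0.00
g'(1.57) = 0.00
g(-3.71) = 0.00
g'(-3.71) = 0.00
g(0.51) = 0.00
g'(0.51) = 0.00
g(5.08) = 0.00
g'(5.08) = 0.00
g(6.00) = 0.00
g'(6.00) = 0.00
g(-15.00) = 0.00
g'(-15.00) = 0.00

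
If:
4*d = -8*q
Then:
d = -2*q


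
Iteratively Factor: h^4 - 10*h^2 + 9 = (h - 3)*(h^3 + 3*h^2 - h - 3) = (h - 3)*(h + 3)*(h^2 - 1) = (h - 3)*(h - 1)*(h + 3)*(h + 1)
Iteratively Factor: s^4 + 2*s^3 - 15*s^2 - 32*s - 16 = (s + 4)*(s^3 - 2*s^2 - 7*s - 4) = (s + 1)*(s + 4)*(s^2 - 3*s - 4) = (s - 4)*(s + 1)*(s + 4)*(s + 1)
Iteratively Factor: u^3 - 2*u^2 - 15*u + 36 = (u - 3)*(u^2 + u - 12) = (u - 3)^2*(u + 4)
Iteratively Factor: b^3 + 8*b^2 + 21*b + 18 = (b + 2)*(b^2 + 6*b + 9) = (b + 2)*(b + 3)*(b + 3)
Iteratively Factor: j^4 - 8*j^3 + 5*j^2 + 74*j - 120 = (j + 3)*(j^3 - 11*j^2 + 38*j - 40) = (j - 5)*(j + 3)*(j^2 - 6*j + 8) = (j - 5)*(j - 4)*(j + 3)*(j - 2)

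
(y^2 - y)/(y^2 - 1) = y/(y + 1)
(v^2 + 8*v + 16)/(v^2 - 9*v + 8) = (v^2 + 8*v + 16)/(v^2 - 9*v + 8)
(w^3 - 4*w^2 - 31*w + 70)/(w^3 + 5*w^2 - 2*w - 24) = (w^2 - 2*w - 35)/(w^2 + 7*w + 12)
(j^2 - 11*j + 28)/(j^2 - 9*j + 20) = (j - 7)/(j - 5)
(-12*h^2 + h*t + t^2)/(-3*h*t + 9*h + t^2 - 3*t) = (4*h + t)/(t - 3)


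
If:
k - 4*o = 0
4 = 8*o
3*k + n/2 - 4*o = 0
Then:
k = 2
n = -8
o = 1/2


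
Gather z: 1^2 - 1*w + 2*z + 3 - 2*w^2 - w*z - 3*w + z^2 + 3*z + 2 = -2*w^2 - 4*w + z^2 + z*(5 - w) + 6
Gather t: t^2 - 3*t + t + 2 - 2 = t^2 - 2*t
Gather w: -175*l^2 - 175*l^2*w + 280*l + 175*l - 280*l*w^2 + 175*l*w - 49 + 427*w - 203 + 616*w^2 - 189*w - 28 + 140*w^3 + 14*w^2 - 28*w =-175*l^2 + 455*l + 140*w^3 + w^2*(630 - 280*l) + w*(-175*l^2 + 175*l + 210) - 280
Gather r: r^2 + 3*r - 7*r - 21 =r^2 - 4*r - 21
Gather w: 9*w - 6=9*w - 6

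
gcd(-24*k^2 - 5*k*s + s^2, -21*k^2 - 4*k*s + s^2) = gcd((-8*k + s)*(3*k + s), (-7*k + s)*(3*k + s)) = 3*k + s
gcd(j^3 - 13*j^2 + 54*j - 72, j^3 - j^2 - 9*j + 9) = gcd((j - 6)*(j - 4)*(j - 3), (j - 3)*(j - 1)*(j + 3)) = j - 3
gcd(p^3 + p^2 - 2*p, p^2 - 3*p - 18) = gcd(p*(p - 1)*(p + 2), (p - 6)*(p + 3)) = 1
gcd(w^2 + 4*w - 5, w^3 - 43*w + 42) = w - 1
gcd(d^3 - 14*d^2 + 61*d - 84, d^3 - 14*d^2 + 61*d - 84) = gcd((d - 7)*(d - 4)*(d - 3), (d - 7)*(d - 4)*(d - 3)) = d^3 - 14*d^2 + 61*d - 84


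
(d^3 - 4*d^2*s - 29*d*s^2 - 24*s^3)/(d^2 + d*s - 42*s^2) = (d^3 - 4*d^2*s - 29*d*s^2 - 24*s^3)/(d^2 + d*s - 42*s^2)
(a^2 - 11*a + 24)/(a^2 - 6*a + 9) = (a - 8)/(a - 3)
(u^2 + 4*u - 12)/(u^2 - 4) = (u + 6)/(u + 2)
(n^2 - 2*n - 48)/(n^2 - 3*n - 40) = (n + 6)/(n + 5)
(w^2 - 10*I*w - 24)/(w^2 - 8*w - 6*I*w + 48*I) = (w - 4*I)/(w - 8)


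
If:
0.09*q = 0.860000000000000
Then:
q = 9.56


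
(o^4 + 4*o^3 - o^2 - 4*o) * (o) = o^5 + 4*o^4 - o^3 - 4*o^2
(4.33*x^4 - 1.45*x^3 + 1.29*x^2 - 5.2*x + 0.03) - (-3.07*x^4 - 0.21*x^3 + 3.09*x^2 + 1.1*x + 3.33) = 7.4*x^4 - 1.24*x^3 - 1.8*x^2 - 6.3*x - 3.3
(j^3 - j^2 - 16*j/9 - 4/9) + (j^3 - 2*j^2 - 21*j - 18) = 2*j^3 - 3*j^2 - 205*j/9 - 166/9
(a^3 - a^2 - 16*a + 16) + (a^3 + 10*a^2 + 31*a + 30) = 2*a^3 + 9*a^2 + 15*a + 46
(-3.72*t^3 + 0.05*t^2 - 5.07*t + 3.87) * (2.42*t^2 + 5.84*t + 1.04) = -9.0024*t^5 - 21.6038*t^4 - 15.8462*t^3 - 20.1914*t^2 + 17.328*t + 4.0248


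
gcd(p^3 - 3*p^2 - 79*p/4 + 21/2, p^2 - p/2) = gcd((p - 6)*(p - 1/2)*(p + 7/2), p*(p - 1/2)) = p - 1/2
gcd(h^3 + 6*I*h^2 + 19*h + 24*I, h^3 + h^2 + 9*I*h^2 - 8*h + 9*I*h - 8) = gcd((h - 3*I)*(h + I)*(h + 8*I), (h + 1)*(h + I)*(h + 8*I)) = h^2 + 9*I*h - 8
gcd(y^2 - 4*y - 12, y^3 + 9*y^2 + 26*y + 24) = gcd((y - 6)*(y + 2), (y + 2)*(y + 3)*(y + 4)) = y + 2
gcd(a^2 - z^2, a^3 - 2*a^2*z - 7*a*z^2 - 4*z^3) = a + z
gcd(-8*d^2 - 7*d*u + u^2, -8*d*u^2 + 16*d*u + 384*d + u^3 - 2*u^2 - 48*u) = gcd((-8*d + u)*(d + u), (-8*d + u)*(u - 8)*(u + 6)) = -8*d + u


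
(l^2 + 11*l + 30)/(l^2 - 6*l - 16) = (l^2 + 11*l + 30)/(l^2 - 6*l - 16)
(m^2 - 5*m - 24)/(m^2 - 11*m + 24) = (m + 3)/(m - 3)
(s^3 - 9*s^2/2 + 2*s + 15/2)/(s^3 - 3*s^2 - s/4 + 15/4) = 2*(s - 3)/(2*s - 3)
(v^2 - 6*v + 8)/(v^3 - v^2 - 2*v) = (v - 4)/(v*(v + 1))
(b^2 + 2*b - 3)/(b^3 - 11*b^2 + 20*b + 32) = (b^2 + 2*b - 3)/(b^3 - 11*b^2 + 20*b + 32)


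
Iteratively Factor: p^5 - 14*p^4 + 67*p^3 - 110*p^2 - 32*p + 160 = (p - 2)*(p^4 - 12*p^3 + 43*p^2 - 24*p - 80) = (p - 4)*(p - 2)*(p^3 - 8*p^2 + 11*p + 20) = (p - 4)^2*(p - 2)*(p^2 - 4*p - 5) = (p - 4)^2*(p - 2)*(p + 1)*(p - 5)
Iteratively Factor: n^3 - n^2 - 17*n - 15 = (n - 5)*(n^2 + 4*n + 3) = (n - 5)*(n + 3)*(n + 1)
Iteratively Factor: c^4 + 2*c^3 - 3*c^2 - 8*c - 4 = (c + 1)*(c^3 + c^2 - 4*c - 4) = (c - 2)*(c + 1)*(c^2 + 3*c + 2) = (c - 2)*(c + 1)^2*(c + 2)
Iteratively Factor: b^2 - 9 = (b - 3)*(b + 3)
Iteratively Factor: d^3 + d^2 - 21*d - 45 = (d + 3)*(d^2 - 2*d - 15) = (d + 3)^2*(d - 5)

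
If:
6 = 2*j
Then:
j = 3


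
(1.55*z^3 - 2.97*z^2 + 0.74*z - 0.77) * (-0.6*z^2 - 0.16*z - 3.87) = -0.93*z^5 + 1.534*z^4 - 5.9673*z^3 + 11.8375*z^2 - 2.7406*z + 2.9799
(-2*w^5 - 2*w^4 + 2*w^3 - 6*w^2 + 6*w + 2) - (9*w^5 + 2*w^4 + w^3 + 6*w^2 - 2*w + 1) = -11*w^5 - 4*w^4 + w^3 - 12*w^2 + 8*w + 1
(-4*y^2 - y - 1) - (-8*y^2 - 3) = 4*y^2 - y + 2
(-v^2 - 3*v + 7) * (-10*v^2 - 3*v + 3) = 10*v^4 + 33*v^3 - 64*v^2 - 30*v + 21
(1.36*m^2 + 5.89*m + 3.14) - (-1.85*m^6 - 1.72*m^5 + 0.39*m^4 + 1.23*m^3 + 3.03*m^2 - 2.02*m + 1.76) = 1.85*m^6 + 1.72*m^5 - 0.39*m^4 - 1.23*m^3 - 1.67*m^2 + 7.91*m + 1.38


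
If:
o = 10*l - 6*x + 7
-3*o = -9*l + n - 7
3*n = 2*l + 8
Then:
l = 54*x/65 - 10/13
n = 36*x/65 + 28/13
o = 30*x/13 - 9/13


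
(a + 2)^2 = a^2 + 4*a + 4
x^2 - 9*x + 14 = (x - 7)*(x - 2)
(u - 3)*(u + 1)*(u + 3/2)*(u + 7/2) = u^4 + 3*u^3 - 31*u^2/4 - 51*u/2 - 63/4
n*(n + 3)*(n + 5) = n^3 + 8*n^2 + 15*n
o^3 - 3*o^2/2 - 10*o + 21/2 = (o - 7/2)*(o - 1)*(o + 3)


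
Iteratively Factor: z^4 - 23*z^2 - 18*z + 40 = (z + 2)*(z^3 - 2*z^2 - 19*z + 20) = (z - 1)*(z + 2)*(z^2 - z - 20) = (z - 5)*(z - 1)*(z + 2)*(z + 4)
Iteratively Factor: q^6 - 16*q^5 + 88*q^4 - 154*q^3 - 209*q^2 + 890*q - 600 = (q - 5)*(q^5 - 11*q^4 + 33*q^3 + 11*q^2 - 154*q + 120) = (q - 5)*(q + 2)*(q^4 - 13*q^3 + 59*q^2 - 107*q + 60) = (q - 5)*(q - 4)*(q + 2)*(q^3 - 9*q^2 + 23*q - 15) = (q - 5)*(q - 4)*(q - 1)*(q + 2)*(q^2 - 8*q + 15) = (q - 5)*(q - 4)*(q - 3)*(q - 1)*(q + 2)*(q - 5)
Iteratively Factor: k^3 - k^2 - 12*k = (k)*(k^2 - k - 12) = k*(k - 4)*(k + 3)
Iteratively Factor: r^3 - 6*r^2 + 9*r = (r - 3)*(r^2 - 3*r) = (r - 3)^2*(r)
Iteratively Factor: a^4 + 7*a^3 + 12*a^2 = (a + 3)*(a^3 + 4*a^2) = a*(a + 3)*(a^2 + 4*a) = a*(a + 3)*(a + 4)*(a)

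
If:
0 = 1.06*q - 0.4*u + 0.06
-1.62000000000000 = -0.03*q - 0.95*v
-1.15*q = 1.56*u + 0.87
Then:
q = -0.21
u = -0.40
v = 1.71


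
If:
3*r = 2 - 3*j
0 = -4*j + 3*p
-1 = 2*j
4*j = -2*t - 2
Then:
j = -1/2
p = -2/3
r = 7/6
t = 0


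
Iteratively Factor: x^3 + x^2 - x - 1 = (x + 1)*(x^2 - 1) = (x + 1)^2*(x - 1)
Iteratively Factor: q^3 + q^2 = (q)*(q^2 + q) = q^2*(q + 1)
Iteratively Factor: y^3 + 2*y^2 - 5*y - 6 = (y - 2)*(y^2 + 4*y + 3) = (y - 2)*(y + 3)*(y + 1)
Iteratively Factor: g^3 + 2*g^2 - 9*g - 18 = (g + 3)*(g^2 - g - 6) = (g + 2)*(g + 3)*(g - 3)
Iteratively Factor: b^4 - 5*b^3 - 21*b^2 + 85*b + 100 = (b + 1)*(b^3 - 6*b^2 - 15*b + 100) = (b - 5)*(b + 1)*(b^2 - b - 20) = (b - 5)*(b + 1)*(b + 4)*(b - 5)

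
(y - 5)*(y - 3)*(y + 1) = y^3 - 7*y^2 + 7*y + 15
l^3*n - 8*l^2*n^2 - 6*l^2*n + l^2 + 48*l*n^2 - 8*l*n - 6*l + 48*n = (l - 6)*(l - 8*n)*(l*n + 1)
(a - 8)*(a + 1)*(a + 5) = a^3 - 2*a^2 - 43*a - 40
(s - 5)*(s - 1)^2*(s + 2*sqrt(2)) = s^4 - 7*s^3 + 2*sqrt(2)*s^3 - 14*sqrt(2)*s^2 + 11*s^2 - 5*s + 22*sqrt(2)*s - 10*sqrt(2)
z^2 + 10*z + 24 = (z + 4)*(z + 6)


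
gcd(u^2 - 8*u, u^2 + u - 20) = 1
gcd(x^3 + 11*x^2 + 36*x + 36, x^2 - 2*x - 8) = x + 2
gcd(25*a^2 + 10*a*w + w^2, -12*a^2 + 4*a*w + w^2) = 1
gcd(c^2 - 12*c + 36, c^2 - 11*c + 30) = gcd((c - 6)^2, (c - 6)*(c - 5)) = c - 6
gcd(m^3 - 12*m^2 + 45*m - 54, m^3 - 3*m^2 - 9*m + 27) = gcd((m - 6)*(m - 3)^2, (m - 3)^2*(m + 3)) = m^2 - 6*m + 9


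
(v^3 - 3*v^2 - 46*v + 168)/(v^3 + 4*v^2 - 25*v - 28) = (v - 6)/(v + 1)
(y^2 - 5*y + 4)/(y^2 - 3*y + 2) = (y - 4)/(y - 2)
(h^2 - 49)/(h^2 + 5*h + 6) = (h^2 - 49)/(h^2 + 5*h + 6)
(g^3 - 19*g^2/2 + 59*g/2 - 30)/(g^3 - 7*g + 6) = (2*g^3 - 19*g^2 + 59*g - 60)/(2*(g^3 - 7*g + 6))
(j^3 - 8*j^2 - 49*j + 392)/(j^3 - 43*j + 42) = (j^2 - 15*j + 56)/(j^2 - 7*j + 6)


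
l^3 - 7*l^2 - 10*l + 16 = (l - 8)*(l - 1)*(l + 2)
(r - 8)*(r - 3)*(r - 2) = r^3 - 13*r^2 + 46*r - 48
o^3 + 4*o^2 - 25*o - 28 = (o - 4)*(o + 1)*(o + 7)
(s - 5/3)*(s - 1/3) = s^2 - 2*s + 5/9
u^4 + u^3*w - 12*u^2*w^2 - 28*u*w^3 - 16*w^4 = (u - 4*w)*(u + w)*(u + 2*w)^2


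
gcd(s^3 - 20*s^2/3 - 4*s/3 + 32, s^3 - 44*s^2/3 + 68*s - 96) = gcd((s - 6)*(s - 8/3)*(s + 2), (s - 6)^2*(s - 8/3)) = s^2 - 26*s/3 + 16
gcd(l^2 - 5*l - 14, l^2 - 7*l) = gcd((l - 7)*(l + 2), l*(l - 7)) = l - 7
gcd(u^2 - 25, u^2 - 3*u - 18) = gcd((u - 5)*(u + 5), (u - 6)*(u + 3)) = 1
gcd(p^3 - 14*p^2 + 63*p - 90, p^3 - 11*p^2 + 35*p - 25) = p - 5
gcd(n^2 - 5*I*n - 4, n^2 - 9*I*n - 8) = n - I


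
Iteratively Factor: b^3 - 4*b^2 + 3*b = (b - 3)*(b^2 - b) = b*(b - 3)*(b - 1)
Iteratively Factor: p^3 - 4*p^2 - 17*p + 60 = (p - 3)*(p^2 - p - 20) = (p - 5)*(p - 3)*(p + 4)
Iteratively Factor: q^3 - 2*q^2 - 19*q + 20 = (q - 1)*(q^2 - q - 20) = (q - 5)*(q - 1)*(q + 4)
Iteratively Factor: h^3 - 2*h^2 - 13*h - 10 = (h + 2)*(h^2 - 4*h - 5) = (h + 1)*(h + 2)*(h - 5)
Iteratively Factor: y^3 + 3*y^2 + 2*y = (y + 1)*(y^2 + 2*y) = (y + 1)*(y + 2)*(y)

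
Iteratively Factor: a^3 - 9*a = (a)*(a^2 - 9) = a*(a + 3)*(a - 3)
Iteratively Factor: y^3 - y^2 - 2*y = (y + 1)*(y^2 - 2*y) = (y - 2)*(y + 1)*(y)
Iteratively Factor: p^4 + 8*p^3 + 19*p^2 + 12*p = (p)*(p^3 + 8*p^2 + 19*p + 12) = p*(p + 3)*(p^2 + 5*p + 4) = p*(p + 3)*(p + 4)*(p + 1)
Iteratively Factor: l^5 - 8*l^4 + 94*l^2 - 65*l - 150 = (l - 5)*(l^4 - 3*l^3 - 15*l^2 + 19*l + 30) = (l - 5)*(l + 1)*(l^3 - 4*l^2 - 11*l + 30) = (l - 5)*(l - 2)*(l + 1)*(l^2 - 2*l - 15) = (l - 5)^2*(l - 2)*(l + 1)*(l + 3)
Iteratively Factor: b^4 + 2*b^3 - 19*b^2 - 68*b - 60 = (b - 5)*(b^3 + 7*b^2 + 16*b + 12) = (b - 5)*(b + 2)*(b^2 + 5*b + 6) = (b - 5)*(b + 2)*(b + 3)*(b + 2)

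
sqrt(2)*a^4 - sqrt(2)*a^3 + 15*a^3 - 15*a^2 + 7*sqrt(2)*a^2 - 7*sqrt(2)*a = a*(a - 1)*(a + 7*sqrt(2))*(sqrt(2)*a + 1)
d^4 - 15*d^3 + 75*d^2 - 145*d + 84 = (d - 7)*(d - 4)*(d - 3)*(d - 1)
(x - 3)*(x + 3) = x^2 - 9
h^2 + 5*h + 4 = (h + 1)*(h + 4)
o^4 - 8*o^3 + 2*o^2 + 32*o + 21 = (o - 7)*(o - 3)*(o + 1)^2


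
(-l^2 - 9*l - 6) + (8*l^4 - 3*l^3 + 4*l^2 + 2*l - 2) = 8*l^4 - 3*l^3 + 3*l^2 - 7*l - 8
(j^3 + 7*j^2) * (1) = j^3 + 7*j^2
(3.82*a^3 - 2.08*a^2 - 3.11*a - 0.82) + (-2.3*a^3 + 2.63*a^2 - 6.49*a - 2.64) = 1.52*a^3 + 0.55*a^2 - 9.6*a - 3.46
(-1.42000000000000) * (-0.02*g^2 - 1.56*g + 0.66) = 0.0284*g^2 + 2.2152*g - 0.9372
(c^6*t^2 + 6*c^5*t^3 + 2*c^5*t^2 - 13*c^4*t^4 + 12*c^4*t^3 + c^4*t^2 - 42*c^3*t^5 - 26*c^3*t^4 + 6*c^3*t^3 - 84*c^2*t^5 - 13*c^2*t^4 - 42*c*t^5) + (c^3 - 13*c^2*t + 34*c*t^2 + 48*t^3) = c^6*t^2 + 6*c^5*t^3 + 2*c^5*t^2 - 13*c^4*t^4 + 12*c^4*t^3 + c^4*t^2 - 42*c^3*t^5 - 26*c^3*t^4 + 6*c^3*t^3 + c^3 - 84*c^2*t^5 - 13*c^2*t^4 - 13*c^2*t - 42*c*t^5 + 34*c*t^2 + 48*t^3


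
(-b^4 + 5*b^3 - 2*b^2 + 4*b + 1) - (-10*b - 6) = -b^4 + 5*b^3 - 2*b^2 + 14*b + 7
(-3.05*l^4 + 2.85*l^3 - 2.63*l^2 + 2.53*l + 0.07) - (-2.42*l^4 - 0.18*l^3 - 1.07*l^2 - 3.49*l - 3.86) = -0.63*l^4 + 3.03*l^3 - 1.56*l^2 + 6.02*l + 3.93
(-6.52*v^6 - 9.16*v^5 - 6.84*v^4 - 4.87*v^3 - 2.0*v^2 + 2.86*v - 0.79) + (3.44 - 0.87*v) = -6.52*v^6 - 9.16*v^5 - 6.84*v^4 - 4.87*v^3 - 2.0*v^2 + 1.99*v + 2.65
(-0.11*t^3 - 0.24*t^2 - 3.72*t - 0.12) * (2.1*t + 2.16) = -0.231*t^4 - 0.7416*t^3 - 8.3304*t^2 - 8.2872*t - 0.2592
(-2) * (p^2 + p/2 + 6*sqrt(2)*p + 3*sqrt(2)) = -2*p^2 - 12*sqrt(2)*p - p - 6*sqrt(2)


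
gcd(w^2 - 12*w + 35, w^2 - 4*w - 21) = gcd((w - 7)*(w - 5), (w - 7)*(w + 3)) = w - 7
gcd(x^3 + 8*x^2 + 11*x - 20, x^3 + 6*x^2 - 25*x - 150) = x + 5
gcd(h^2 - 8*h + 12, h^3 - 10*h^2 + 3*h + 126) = h - 6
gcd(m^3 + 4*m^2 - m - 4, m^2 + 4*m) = m + 4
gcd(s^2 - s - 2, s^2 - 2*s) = s - 2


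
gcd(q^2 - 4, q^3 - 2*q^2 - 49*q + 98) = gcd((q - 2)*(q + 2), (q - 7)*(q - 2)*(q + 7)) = q - 2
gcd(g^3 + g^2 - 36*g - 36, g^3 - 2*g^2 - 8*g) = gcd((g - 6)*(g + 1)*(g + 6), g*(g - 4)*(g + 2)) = 1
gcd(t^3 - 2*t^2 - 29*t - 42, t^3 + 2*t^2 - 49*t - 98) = t^2 - 5*t - 14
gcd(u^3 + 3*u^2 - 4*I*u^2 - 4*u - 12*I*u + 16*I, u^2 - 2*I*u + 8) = u - 4*I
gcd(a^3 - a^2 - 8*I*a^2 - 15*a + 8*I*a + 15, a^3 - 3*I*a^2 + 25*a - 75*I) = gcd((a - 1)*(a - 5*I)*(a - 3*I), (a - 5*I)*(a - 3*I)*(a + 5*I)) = a^2 - 8*I*a - 15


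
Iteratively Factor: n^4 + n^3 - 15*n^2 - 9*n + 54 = (n + 3)*(n^3 - 2*n^2 - 9*n + 18) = (n - 2)*(n + 3)*(n^2 - 9) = (n - 3)*(n - 2)*(n + 3)*(n + 3)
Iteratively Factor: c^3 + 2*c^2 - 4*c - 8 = (c + 2)*(c^2 - 4) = (c - 2)*(c + 2)*(c + 2)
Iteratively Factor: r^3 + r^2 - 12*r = (r)*(r^2 + r - 12) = r*(r - 3)*(r + 4)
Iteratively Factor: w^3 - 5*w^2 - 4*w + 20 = (w - 2)*(w^2 - 3*w - 10) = (w - 2)*(w + 2)*(w - 5)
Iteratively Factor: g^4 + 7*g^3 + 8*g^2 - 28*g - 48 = (g - 2)*(g^3 + 9*g^2 + 26*g + 24) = (g - 2)*(g + 2)*(g^2 + 7*g + 12) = (g - 2)*(g + 2)*(g + 4)*(g + 3)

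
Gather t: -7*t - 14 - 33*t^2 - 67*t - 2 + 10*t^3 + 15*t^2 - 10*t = 10*t^3 - 18*t^2 - 84*t - 16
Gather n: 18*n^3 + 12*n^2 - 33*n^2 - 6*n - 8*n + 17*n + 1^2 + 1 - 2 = 18*n^3 - 21*n^2 + 3*n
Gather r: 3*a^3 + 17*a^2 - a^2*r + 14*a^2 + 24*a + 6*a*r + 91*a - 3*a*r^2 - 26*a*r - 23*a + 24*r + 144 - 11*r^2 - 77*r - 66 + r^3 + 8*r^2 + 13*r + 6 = 3*a^3 + 31*a^2 + 92*a + r^3 + r^2*(-3*a - 3) + r*(-a^2 - 20*a - 40) + 84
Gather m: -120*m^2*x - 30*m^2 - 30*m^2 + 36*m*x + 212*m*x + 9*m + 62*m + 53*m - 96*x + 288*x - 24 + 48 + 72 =m^2*(-120*x - 60) + m*(248*x + 124) + 192*x + 96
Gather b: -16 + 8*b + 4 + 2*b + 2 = 10*b - 10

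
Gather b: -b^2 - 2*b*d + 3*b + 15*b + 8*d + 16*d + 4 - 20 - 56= -b^2 + b*(18 - 2*d) + 24*d - 72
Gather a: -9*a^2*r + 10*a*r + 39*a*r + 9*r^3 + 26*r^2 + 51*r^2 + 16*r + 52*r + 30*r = -9*a^2*r + 49*a*r + 9*r^3 + 77*r^2 + 98*r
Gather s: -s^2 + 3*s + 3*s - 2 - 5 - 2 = -s^2 + 6*s - 9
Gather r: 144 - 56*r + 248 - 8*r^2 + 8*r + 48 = -8*r^2 - 48*r + 440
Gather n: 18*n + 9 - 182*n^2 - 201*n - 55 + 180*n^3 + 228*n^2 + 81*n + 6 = 180*n^3 + 46*n^2 - 102*n - 40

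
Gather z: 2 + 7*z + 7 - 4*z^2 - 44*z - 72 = -4*z^2 - 37*z - 63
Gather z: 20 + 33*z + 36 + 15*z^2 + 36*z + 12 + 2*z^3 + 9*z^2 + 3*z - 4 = 2*z^3 + 24*z^2 + 72*z + 64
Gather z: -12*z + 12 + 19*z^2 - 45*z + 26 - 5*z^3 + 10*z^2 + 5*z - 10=-5*z^3 + 29*z^2 - 52*z + 28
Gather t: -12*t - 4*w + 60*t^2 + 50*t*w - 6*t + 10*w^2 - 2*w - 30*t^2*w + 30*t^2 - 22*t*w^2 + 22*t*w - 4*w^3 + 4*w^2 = t^2*(90 - 30*w) + t*(-22*w^2 + 72*w - 18) - 4*w^3 + 14*w^2 - 6*w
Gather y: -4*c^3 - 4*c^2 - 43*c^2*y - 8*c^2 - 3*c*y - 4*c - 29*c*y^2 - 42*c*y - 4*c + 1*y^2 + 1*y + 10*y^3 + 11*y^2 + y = -4*c^3 - 12*c^2 - 8*c + 10*y^3 + y^2*(12 - 29*c) + y*(-43*c^2 - 45*c + 2)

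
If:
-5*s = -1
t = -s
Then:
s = 1/5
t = -1/5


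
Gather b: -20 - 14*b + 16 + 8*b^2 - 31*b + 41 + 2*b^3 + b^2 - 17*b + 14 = 2*b^3 + 9*b^2 - 62*b + 51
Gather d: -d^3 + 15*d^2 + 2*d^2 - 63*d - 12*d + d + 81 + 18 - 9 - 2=-d^3 + 17*d^2 - 74*d + 88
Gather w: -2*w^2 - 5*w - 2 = -2*w^2 - 5*w - 2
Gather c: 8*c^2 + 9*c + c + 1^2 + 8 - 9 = 8*c^2 + 10*c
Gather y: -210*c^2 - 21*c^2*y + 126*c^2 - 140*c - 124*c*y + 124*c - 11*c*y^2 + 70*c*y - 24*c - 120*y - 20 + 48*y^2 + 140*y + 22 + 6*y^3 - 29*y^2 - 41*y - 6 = -84*c^2 - 40*c + 6*y^3 + y^2*(19 - 11*c) + y*(-21*c^2 - 54*c - 21) - 4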